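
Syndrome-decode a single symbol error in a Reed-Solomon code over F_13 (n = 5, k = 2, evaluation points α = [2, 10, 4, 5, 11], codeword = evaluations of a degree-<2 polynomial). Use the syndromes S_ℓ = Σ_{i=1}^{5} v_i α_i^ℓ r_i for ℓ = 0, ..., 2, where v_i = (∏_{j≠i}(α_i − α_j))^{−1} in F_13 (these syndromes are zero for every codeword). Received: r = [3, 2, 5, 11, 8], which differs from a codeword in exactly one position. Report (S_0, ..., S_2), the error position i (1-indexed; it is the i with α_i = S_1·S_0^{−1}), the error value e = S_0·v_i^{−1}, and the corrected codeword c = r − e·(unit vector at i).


S = (12, 11, 9), error at position 1, error magnitude e = 10, c = [6, 2, 5, 11, 8].

Step 1: column multipliers v_i = (∏_{j≠i}(α_i − α_j))^{−1} mod 13.
  i = 1 (α = 2): (2−10)(2−4)(2−5)(2−11) = (−8)·(−2)·(−3)·(−9) = 432 ≡ 3, so v_1 = 3^{−1} = 9 (mod 13).
  i = 2 (α = 10): (10−2)(10−4)(10−5)(10−11) = 8·6·5·(−1) = −240 ≡ 7, so v_2 = 7^{−1} = 2 (mod 13).
  i = 3 (α = 4): (4−2)(4−10)(4−5)(4−11) = 2·(−6)·(−1)·(−7) = −84 ≡ 7, so v_3 = 7^{−1} = 2 (mod 13).
  i = 4 (α = 5): (5−2)(5−10)(5−4)(5−11) = 3·(−5)·1·(−6) = 90 ≡ 12, so v_4 = 12^{−1} = 12 (mod 13).
  i = 5 (α = 11): (11−2)(11−10)(11−4)(11−5) = 9·1·7·6 = 378 ≡ 1, so v_5 = 1^{−1} = 1 (mod 13).
  v = [9, 2, 2, 12, 1].
Step 2: syndromes of r = [3, 2, 5, 11, 8] (all sums mod 13).
  S_0 = Σ v_i r_i = 9·3 + 2·2 + 2·5 + 12·11 + 1·8 = 181 ≡ 12.
  S_1 = Σ v_i α_i r_i = 9·2·3 + 2·10·2 + 2·4·5 + 12·5·11 + 1·11·8 = 882 ≡ 11.
  α_i^2 mod 13 = [4, 9, 3, 12, 4].
  S_2 = Σ v_i α_i^2 r_i = 9·4·3 + 2·9·2 + 2·3·5 + 12·12·11 + 1·4·8 = 1790 ≡ 9.
  S = (12, 11, 9) ≠ 0, so r is not a codeword (an error is present).
Step 3: locate the error. For a single error e at position i, S_ℓ = v_i·e·α_i^ℓ, so α_err = S_1/S_0.
  S_0^{−1} = 12^{−1} = 12 (mod 13), so α_err = 11·12 = 132 ≡ 2 = α_1. Error position i = 1.
  Consistency check: S_2/S_1 = 9·6 = 54 ≡ 2 = α_err ✓ (single-error assumption holds).
Step 4: error magnitude e = S_0/v_1 = S_0·∏_{j≠1}(α_1 − α_j) = 12·3 = 36 ≡ 10 (mod 13).
Step 5: correct position 1: c_1 = r_1 − e = 3 − 10 ≡ 6 (mod 13). Hence c = [6, 2, 5, 11, 8].
  Check: interpolating c through the α_i gives m(x) = 7 + 6·x (degree < 2) with m(α_i) = c_i for every i, so c is indeed a codeword.


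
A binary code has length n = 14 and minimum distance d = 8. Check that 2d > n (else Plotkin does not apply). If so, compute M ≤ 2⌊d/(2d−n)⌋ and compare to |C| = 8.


Plotkin bound M ≤ 8; given |C| = 8 ≤ bound (satisfied).

Check applicability: 2d = 16, n = 14.
2d − n = 2 > 0, so Plotkin applies.
Compute d/(2d−n) = 8/2 ≈ 4.0000.
⌊d/(2d−n)⌋ = 4.
Plotkin bound: M ≤ 2·4 = 8.
Given |C| = 8, check: satisfied.
This |C| is at the Plotkin bound.


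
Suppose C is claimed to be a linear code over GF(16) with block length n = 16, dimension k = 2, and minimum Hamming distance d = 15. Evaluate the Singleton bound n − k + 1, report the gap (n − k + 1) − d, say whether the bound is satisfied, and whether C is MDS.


Singleton RHS = n − k + 1 = 15, slack = 0, bound satisfied, MDS.

Singleton bound: d ≤ n − k + 1.
Here n = 16, k = 2, so n − k + 1 = 15.
Given d = 15, check d ≤ 15: YES.
Slack = (n − k + 1) − d = 0.
The code is MDS (slack = 0).
Description: the claimed parameters are [16, 2, 15]_16; such a code would be MDS (meets Singleton bound).


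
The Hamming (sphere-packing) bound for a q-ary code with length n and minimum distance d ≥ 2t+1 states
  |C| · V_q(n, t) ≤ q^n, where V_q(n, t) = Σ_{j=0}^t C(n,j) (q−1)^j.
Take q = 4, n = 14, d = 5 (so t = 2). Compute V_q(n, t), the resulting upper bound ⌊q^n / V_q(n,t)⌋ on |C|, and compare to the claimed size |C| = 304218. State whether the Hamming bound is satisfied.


V_q(n, t) = 862, q^n = 268435456, Hamming bound = 311410, |C| = 304218 ≤ bound (satisfied).

Step 1: Compute V_q(n, t) = Σ_{j=0}^2 C(n, j) (q−1)^j.
  j = 0: C(14,0)·(3)^0 = 1·1 = 1.
  j = 1: C(14,1)·(3)^1 = 14·3 = 42.
  j = 2: C(14,2)·(3)^2 = 91·9 = 819.
  V_q(n, t) = 1 + 42 + 819 = 862.
Step 2: q^n = 4^14 = 268435456.
Step 3: Hamming bound ⌊q^n / V_q(n,t)⌋ = ⌊268435456/862⌋ = 311410.
Step 4: Compare |C| = 304218 to 311410: satisfied.
The claimed |C| lies below the Hamming bound.


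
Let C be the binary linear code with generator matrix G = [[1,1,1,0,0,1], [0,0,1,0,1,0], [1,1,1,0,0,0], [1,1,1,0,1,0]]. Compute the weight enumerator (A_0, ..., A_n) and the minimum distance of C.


Weight distribution: A_0 = 1, A_1 = 3, A_2 = 4, A_3 = 4, A_4 = 3, A_5 = 1. Minimum distance d = 1.

Enumerate all 2^4 = 16 messages m ∈ F_2^4.
For each, compute codeword c = mG in F_2^6, then tally its weight.
  m = 0000 → c = 000000, weight = 0.
  m = 1000 → c = 111001, weight = 4.
  m = 0100 → c = 001010, weight = 2.
  m = 1100 → c = 110011, weight = 4.
  m = 0010 → c = 111000, weight = 3.
  m = 1010 → c = 000001, weight = 1.
  m = 0110 → c = 110010, weight = 3.
  m = 1110 → c = 001011, weight = 3.
  m = 0001 → c = 111010, weight = 4.
  m = 1001 → c = 000011, weight = 2.
  m = 0101 → c = 110000, weight = 2.
  m = 1101 → c = 001001, weight = 2.
  m = 0011 → c = 000010, weight = 1.
  m = 1011 → c = 111011, weight = 5.
  m = 0111 → c = 001000, weight = 1.
  m = 1111 → c = 110001, weight = 3.
Tally weights:
  weight 0: 1 codewords.
  weight 1: 3 codewords.
  weight 2: 4 codewords.
  weight 3: 4 codewords.
  weight 4: 3 codewords.
  weight 5: 1 codewords.
Minimum distance d = smallest w > 0 with A_w > 0 = 1.
Sanity: Σ A_w = 16 = 2^4 = 16 ✓.


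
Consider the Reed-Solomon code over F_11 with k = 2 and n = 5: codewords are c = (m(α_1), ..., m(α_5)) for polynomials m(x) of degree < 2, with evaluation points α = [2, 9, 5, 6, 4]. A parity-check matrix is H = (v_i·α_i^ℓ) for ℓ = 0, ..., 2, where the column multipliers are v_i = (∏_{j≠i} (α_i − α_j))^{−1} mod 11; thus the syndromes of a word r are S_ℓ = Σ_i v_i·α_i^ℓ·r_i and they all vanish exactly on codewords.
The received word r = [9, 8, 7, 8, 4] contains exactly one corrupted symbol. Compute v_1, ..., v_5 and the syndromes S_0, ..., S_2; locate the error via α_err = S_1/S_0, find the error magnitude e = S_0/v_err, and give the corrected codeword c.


S = (1, 6, 3), error at position 4, error magnitude e = 9, c = [9, 8, 7, 10, 4].

Step 1: column multipliers v_i = (∏_{j≠i}(α_i − α_j))^{−1} mod 11.
  i = 1 (α = 2): (2−9)(2−5)(2−6)(2−4) = (−7)·(−3)·(−4)·(−2) = 168 ≡ 3, so v_1 = 3^{−1} = 4 (mod 11).
  i = 2 (α = 9): (9−2)(9−5)(9−6)(9−4) = 7·4·3·5 = 420 ≡ 2, so v_2 = 2^{−1} = 6 (mod 11).
  i = 3 (α = 5): (5−2)(5−9)(5−6)(5−4) = 3·(−4)·(−1)·1 = 12 ≡ 1, so v_3 = 1^{−1} = 1 (mod 11).
  i = 4 (α = 6): (6−2)(6−9)(6−5)(6−4) = 4·(−3)·1·2 = −24 ≡ 9, so v_4 = 9^{−1} = 5 (mod 11).
  i = 5 (α = 4): (4−2)(4−9)(4−5)(4−6) = 2·(−5)·(−1)·(−2) = −20 ≡ 2, so v_5 = 2^{−1} = 6 (mod 11).
  v = [4, 6, 1, 5, 6].
Step 2: syndromes of r = [9, 8, 7, 8, 4] (all sums mod 11).
  S_0 = Σ v_i r_i = 4·9 + 6·8 + 1·7 + 5·8 + 6·4 = 155 ≡ 1.
  S_1 = Σ v_i α_i r_i = 4·2·9 + 6·9·8 + 1·5·7 + 5·6·8 + 6·4·4 = 875 ≡ 6.
  α_i^2 mod 11 = [4, 4, 3, 3, 5].
  S_2 = Σ v_i α_i^2 r_i = 4·4·9 + 6·4·8 + 1·3·7 + 5·3·8 + 6·5·4 = 597 ≡ 3.
  S = (1, 6, 3) ≠ 0, so r is not a codeword (an error is present).
Step 3: locate the error. For a single error e at position i, S_ℓ = v_i·e·α_i^ℓ, so α_err = S_1/S_0.
  S_0^{−1} = 1^{−1} = 1 (mod 11), so α_err = 6·1 = 6 ≡ 6 = α_4. Error position i = 4.
  Consistency check: S_2/S_1 = 3·2 = 6 ≡ 6 = α_err ✓ (single-error assumption holds).
Step 4: error magnitude e = S_0/v_4 = S_0·∏_{j≠4}(α_4 − α_j) = 1·9 = 9 ≡ 9 (mod 11).
Step 5: correct position 4: c_4 = r_4 − e = 8 − 9 ≡ 10 (mod 11). Hence c = [9, 8, 7, 10, 4].
  Check: interpolating c through the α_i gives m(x) = 3 + 3·x (degree < 2) with m(α_i) = c_i for every i, so c is indeed a codeword.


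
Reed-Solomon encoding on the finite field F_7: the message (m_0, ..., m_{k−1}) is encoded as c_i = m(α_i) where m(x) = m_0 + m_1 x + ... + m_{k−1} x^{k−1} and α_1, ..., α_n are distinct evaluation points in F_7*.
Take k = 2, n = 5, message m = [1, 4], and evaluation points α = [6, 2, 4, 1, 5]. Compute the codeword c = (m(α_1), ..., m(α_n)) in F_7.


c = [4, 2, 3, 5, 0]

Message polynomial: m(x) = 1 + 4·x (mod 7).
For each evaluation point α_i, compute m(α_i) mod 7:
  α_1 = 6: Horner steps 4 → 4, so m(6) = 4.
  α_2 = 2: Horner steps 4 → 2, so m(2) = 2.
  α_3 = 4: Horner steps 4 → 3, so m(4) = 3.
  α_4 = 1: Horner steps 4 → 5, so m(1) = 5.
  α_5 = 5: Horner steps 4 → 0, so m(5) = 0.
Codeword c = [4, 2, 3, 5, 0] ∈ F_7^5.


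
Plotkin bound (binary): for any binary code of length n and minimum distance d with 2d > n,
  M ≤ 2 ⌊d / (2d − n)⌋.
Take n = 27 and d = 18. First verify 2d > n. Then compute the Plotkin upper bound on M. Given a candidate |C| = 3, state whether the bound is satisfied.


Plotkin bound M ≤ 4; given |C| = 3 ≤ bound (satisfied).

Check applicability: 2d = 36, n = 27.
2d − n = 9 > 0, so Plotkin applies.
Compute d/(2d−n) = 18/9 ≈ 2.0000.
⌊d/(2d−n)⌋ = 2.
Plotkin bound: M ≤ 2·2 = 4.
Given |C| = 3, check: satisfied.
This |C| is below the Plotkin bound.


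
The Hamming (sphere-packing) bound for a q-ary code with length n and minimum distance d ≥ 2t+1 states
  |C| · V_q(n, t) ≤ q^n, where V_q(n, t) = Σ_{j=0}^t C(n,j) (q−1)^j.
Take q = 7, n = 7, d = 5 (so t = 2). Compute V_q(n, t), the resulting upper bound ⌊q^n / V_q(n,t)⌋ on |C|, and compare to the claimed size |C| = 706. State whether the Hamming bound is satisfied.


V_q(n, t) = 799, q^n = 823543, Hamming bound = 1030, |C| = 706 ≤ bound (satisfied).

Step 1: Compute V_q(n, t) = Σ_{j=0}^2 C(n, j) (q−1)^j.
  j = 0: C(7,0)·(6)^0 = 1·1 = 1.
  j = 1: C(7,1)·(6)^1 = 7·6 = 42.
  j = 2: C(7,2)·(6)^2 = 21·36 = 756.
  V_q(n, t) = 1 + 42 + 756 = 799.
Step 2: q^n = 7^7 = 823543.
Step 3: Hamming bound ⌊q^n / V_q(n,t)⌋ = ⌊823543/799⌋ = 1030.
Step 4: Compare |C| = 706 to 1030: satisfied.
The claimed |C| lies below the Hamming bound.


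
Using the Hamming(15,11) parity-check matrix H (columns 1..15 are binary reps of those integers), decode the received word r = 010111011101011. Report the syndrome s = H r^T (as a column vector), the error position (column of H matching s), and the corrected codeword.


s = (0, 0, 1, 1)^T, error position = 3, corrected codeword c = 011111011101011

Compute s = H r^T mod 2 one row at a time:
  s_1 = 1 + 1 + 1 + 0 + 1 + 0 + 1 + 1 = 6 ≡ 0 (mod 2).
  s_2 = 1 + 1 + 1 + 0 + 1 + 0 + 1 + 1 = 6 ≡ 0 (mod 2).
  s_3 = 1 + 0 + 1 + 0 + 1 + 0 + 1 + 1 = 5 ≡ 1 (mod 2).
  s_4 = 0 + 0 + 1 + 0 + 1 + 0 + 0 + 1 = 3 ≡ 1 (mod 2).
s = (0, 0, 1, 1)^T — this equals column 3 of H (binary 0011), so error is at position 3.
Correct: flip bit 3 of r = 010111011101011 to get c = 011111011101011.


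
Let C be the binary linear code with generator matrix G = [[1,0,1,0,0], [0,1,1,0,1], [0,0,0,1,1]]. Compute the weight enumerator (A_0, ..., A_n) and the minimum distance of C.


Weight distribution: A_0 = 1, A_2 = 2, A_3 = 4, A_4 = 1. Minimum distance d = 2.

Enumerate all 2^3 = 8 messages m ∈ F_2^3.
For each, compute codeword c = mG in F_2^5, then tally its weight.
  m = 000 → c = 00000, weight = 0.
  m = 100 → c = 10100, weight = 2.
  m = 010 → c = 01101, weight = 3.
  m = 110 → c = 11001, weight = 3.
  m = 001 → c = 00011, weight = 2.
  m = 101 → c = 10111, weight = 4.
  m = 011 → c = 01110, weight = 3.
  m = 111 → c = 11010, weight = 3.
Tally weights:
  weight 0: 1 codewords.
  weight 2: 2 codewords.
  weight 3: 4 codewords.
  weight 4: 1 codewords.
Minimum distance d = smallest w > 0 with A_w > 0 = 2.
Sanity: Σ A_w = 8 = 2^3 = 8 ✓.


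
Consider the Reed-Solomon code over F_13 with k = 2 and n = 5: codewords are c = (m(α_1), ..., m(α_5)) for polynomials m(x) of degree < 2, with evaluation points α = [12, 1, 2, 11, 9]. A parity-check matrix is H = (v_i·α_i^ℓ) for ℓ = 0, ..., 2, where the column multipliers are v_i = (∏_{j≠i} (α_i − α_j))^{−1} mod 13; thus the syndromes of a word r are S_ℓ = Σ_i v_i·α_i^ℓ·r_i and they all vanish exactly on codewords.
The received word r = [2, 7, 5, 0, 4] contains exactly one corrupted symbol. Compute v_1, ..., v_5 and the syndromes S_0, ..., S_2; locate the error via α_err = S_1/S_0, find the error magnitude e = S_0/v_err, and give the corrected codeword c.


S = (6, 7, 6), error at position 1, error magnitude e = 4, c = [11, 7, 5, 0, 4].

Step 1: column multipliers v_i = (∏_{j≠i}(α_i − α_j))^{−1} mod 13.
  i = 1 (α = 12): (12−1)(12−2)(12−11)(12−9) = 11·10·1·3 = 330 ≡ 5, so v_1 = 5^{−1} = 8 (mod 13).
  i = 2 (α = 1): (1−12)(1−2)(1−11)(1−9) = (−11)·(−1)·(−10)·(−8) = 880 ≡ 9, so v_2 = 9^{−1} = 3 (mod 13).
  i = 3 (α = 2): (2−12)(2−1)(2−11)(2−9) = (−10)·1·(−9)·(−7) = −630 ≡ 7, so v_3 = 7^{−1} = 2 (mod 13).
  i = 4 (α = 11): (11−12)(11−1)(11−2)(11−9) = (−1)·10·9·2 = −180 ≡ 2, so v_4 = 2^{−1} = 7 (mod 13).
  i = 5 (α = 9): (9−12)(9−1)(9−2)(9−11) = (−3)·8·7·(−2) = 336 ≡ 11, so v_5 = 11^{−1} = 6 (mod 13).
  v = [8, 3, 2, 7, 6].
Step 2: syndromes of r = [2, 7, 5, 0, 4] (all sums mod 13).
  S_0 = Σ v_i r_i = 8·2 + 3·7 + 2·5 + 7·0 + 6·4 = 71 ≡ 6.
  S_1 = Σ v_i α_i r_i = 8·12·2 + 3·1·7 + 2·2·5 + 7·11·0 + 6·9·4 = 449 ≡ 7.
  α_i^2 mod 13 = [1, 1, 4, 4, 3].
  S_2 = Σ v_i α_i^2 r_i = 8·1·2 + 3·1·7 + 2·4·5 + 7·4·0 + 6·3·4 = 149 ≡ 6.
  S = (6, 7, 6) ≠ 0, so r is not a codeword (an error is present).
Step 3: locate the error. For a single error e at position i, S_ℓ = v_i·e·α_i^ℓ, so α_err = S_1/S_0.
  S_0^{−1} = 6^{−1} = 11 (mod 13), so α_err = 7·11 = 77 ≡ 12 = α_1. Error position i = 1.
  Consistency check: S_2/S_1 = 6·2 = 12 ≡ 12 = α_err ✓ (single-error assumption holds).
Step 4: error magnitude e = S_0/v_1 = S_0·∏_{j≠1}(α_1 − α_j) = 6·5 = 30 ≡ 4 (mod 13).
Step 5: correct position 1: c_1 = r_1 − e = 2 − 4 ≡ 11 (mod 13). Hence c = [11, 7, 5, 0, 4].
  Check: interpolating c through the α_i gives m(x) = 9 + 11·x (degree < 2) with m(α_i) = c_i for every i, so c is indeed a codeword.


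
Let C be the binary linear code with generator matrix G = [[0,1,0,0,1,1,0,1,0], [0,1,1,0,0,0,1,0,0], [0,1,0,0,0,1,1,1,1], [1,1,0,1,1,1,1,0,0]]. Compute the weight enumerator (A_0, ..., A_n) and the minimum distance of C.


Weight distribution: A_0 = 1, A_3 = 2, A_4 = 4, A_5 = 6, A_6 = 2, A_8 = 1. Minimum distance d = 3.

Enumerate all 2^4 = 16 messages m ∈ F_2^4.
For each, compute codeword c = mG in F_2^9, then tally its weight.
  m = 0000 → c = 000000000, weight = 0.
  m = 1000 → c = 010011010, weight = 4.
  m = 0100 → c = 011000100, weight = 3.
  m = 1100 → c = 001011110, weight = 5.
  m = 0010 → c = 010001111, weight = 5.
  m = 1010 → c = 000010101, weight = 3.
  m = 0110 → c = 001001011, weight = 4.
  m = 1110 → c = 011010001, weight = 4.
  m = 0001 → c = 110111100, weight = 6.
  m = 1001 → c = 100100110, weight = 4.
  m = 0101 → c = 101111000, weight = 5.
  m = 1101 → c = 111100010, weight = 5.
  m = 0011 → c = 100110011, weight = 5.
  m = 1011 → c = 110101001, weight = 5.
  m = 0111 → c = 111110111, weight = 8.
  m = 1111 → c = 101101101, weight = 6.
Tally weights:
  weight 0: 1 codewords.
  weight 3: 2 codewords.
  weight 4: 4 codewords.
  weight 5: 6 codewords.
  weight 6: 2 codewords.
  weight 8: 1 codewords.
Minimum distance d = smallest w > 0 with A_w > 0 = 3.
Sanity: Σ A_w = 16 = 2^4 = 16 ✓.


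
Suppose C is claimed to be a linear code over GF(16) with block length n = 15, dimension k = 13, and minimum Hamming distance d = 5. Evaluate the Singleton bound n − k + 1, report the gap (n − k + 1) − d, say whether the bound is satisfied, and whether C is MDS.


Singleton RHS = n − k + 1 = 3, slack = -2, bound violated (no such code; not MDS).

Singleton bound: d ≤ n − k + 1.
Here n = 15, k = 13, so n − k + 1 = 3.
Given d = 5, check d ≤ 3: NO.
Slack = (n − k + 1) − d = -2.
The slack is negative: d = 5 exceeds n − k + 1 = 3 by 2, so the Singleton bound is violated and no linear [15, 13, 5]_16 code can exist. In particular it is not MDS (MDS requires d = n − k + 1 exactly).
Description: the claimed parameters are [15, 13, 5]_16; such a code would be impossible (violates the Singleton bound).


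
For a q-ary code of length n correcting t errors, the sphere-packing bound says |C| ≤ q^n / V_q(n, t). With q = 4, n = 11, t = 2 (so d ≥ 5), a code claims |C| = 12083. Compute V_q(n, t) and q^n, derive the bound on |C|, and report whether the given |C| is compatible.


V_q(n, t) = 529, q^n = 4194304, Hamming bound = 7928, |C| = 12083 > bound (violated).

Step 1: Compute V_q(n, t) = Σ_{j=0}^2 C(n, j) (q−1)^j.
  j = 0: C(11,0)·(3)^0 = 1·1 = 1.
  j = 1: C(11,1)·(3)^1 = 11·3 = 33.
  j = 2: C(11,2)·(3)^2 = 55·9 = 495.
  V_q(n, t) = 1 + 33 + 495 = 529.
Step 2: q^n = 4^11 = 4194304.
Step 3: Hamming bound ⌊q^n / V_q(n,t)⌋ = ⌊4194304/529⌋ = 7928.
Step 4: Compare |C| = 12083 to 7928: violated.
The claimed |C| lies above the Hamming bound, so no 4-ary code of length 11 with d ≥ 5 can have 12083 codewords.


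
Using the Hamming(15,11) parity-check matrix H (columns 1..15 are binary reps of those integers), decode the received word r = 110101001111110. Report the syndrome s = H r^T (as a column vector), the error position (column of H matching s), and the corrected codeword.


s = (0, 1, 1, 0)^T, error position = 6, corrected codeword c = 110100001111110

Compute s = H r^T mod 2 one row at a time:
  s_1 = 0 + 1 + 1 + 1 + 1 + 1 + 1 + 0 = 6 ≡ 0 (mod 2).
  s_2 = 1 + 0 + 1 + 0 + 1 + 1 + 1 + 0 = 5 ≡ 1 (mod 2).
  s_3 = 1 + 0 + 1 + 0 + 1 + 1 + 1 + 0 = 5 ≡ 1 (mod 2).
  s_4 = 1 + 0 + 0 + 0 + 1 + 1 + 1 + 0 = 4 ≡ 0 (mod 2).
s = (0, 1, 1, 0)^T — this equals column 6 of H (binary 0110), so error is at position 6.
Correct: flip bit 6 of r = 110101001111110 to get c = 110100001111110.


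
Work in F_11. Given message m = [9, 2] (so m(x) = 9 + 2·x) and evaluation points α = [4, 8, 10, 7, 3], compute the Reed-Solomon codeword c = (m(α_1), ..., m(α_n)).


c = [6, 3, 7, 1, 4]

Message polynomial: m(x) = 9 + 2·x (mod 11).
For each evaluation point α_i, compute m(α_i) mod 11:
  α_1 = 4: Horner steps 2 → 6, so m(4) = 6.
  α_2 = 8: Horner steps 2 → 3, so m(8) = 3.
  α_3 = 10: Horner steps 2 → 7, so m(10) = 7.
  α_4 = 7: Horner steps 2 → 1, so m(7) = 1.
  α_5 = 3: Horner steps 2 → 4, so m(3) = 4.
Codeword c = [6, 3, 7, 1, 4] ∈ F_11^5.


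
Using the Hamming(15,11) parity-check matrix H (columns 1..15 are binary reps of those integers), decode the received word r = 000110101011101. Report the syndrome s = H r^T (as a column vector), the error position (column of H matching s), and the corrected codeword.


s = (1, 0, 1, 0)^T, error position = 10, corrected codeword c = 000110101111101

Compute s = H r^T mod 2 one row at a time:
  s_1 = 0 + 1 + 0 + 1 + 1 + 1 + 0 + 1 = 5 ≡ 1 (mod 2).
  s_2 = 1 + 1 + 0 + 1 + 1 + 1 + 0 + 1 = 6 ≡ 0 (mod 2).
  s_3 = 0 + 0 + 0 + 1 + 0 + 1 + 0 + 1 = 3 ≡ 1 (mod 2).
  s_4 = 0 + 0 + 1 + 1 + 1 + 1 + 1 + 1 = 6 ≡ 0 (mod 2).
s = (1, 0, 1, 0)^T — this equals column 10 of H (binary 1010), so error is at position 10.
Correct: flip bit 10 of r = 000110101011101 to get c = 000110101111101.


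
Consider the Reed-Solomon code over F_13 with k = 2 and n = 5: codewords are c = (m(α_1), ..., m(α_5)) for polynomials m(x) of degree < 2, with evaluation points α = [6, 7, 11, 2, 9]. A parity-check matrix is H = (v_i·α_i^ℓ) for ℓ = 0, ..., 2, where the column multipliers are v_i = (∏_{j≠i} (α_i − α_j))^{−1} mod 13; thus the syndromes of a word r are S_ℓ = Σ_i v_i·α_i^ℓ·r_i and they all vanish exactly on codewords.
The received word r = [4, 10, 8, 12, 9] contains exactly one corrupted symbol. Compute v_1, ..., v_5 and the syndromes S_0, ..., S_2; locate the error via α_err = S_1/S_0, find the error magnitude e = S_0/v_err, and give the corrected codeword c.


S = (7, 1, 2), error at position 4, error magnitude e = 6, c = [4, 10, 8, 6, 9].

Step 1: column multipliers v_i = (∏_{j≠i}(α_i − α_j))^{−1} mod 13.
  i = 1 (α = 6): (6−7)(6−11)(6−2)(6−9) = (−1)·(−5)·4·(−3) = −60 ≡ 5, so v_1 = 5^{−1} = 8 (mod 13).
  i = 2 (α = 7): (7−6)(7−11)(7−2)(7−9) = 1·(−4)·5·(−2) = 40 ≡ 1, so v_2 = 1^{−1} = 1 (mod 13).
  i = 3 (α = 11): (11−6)(11−7)(11−2)(11−9) = 5·4·9·2 = 360 ≡ 9, so v_3 = 9^{−1} = 3 (mod 13).
  i = 4 (α = 2): (2−6)(2−7)(2−11)(2−9) = (−4)·(−5)·(−9)·(−7) = 1260 ≡ 12, so v_4 = 12^{−1} = 12 (mod 13).
  i = 5 (α = 9): (9−6)(9−7)(9−11)(9−2) = 3·2·(−2)·7 = −84 ≡ 7, so v_5 = 7^{−1} = 2 (mod 13).
  v = [8, 1, 3, 12, 2].
Step 2: syndromes of r = [4, 10, 8, 12, 9] (all sums mod 13).
  S_0 = Σ v_i r_i = 8·4 + 1·10 + 3·8 + 12·12 + 2·9 = 228 ≡ 7.
  S_1 = Σ v_i α_i r_i = 8·6·4 + 1·7·10 + 3·11·8 + 12·2·12 + 2·9·9 = 976 ≡ 1.
  α_i^2 mod 13 = [10, 10, 4, 4, 3].
  S_2 = Σ v_i α_i^2 r_i = 8·10·4 + 1·10·10 + 3·4·8 + 12·4·12 + 2·3·9 = 1146 ≡ 2.
  S = (7, 1, 2) ≠ 0, so r is not a codeword (an error is present).
Step 3: locate the error. For a single error e at position i, S_ℓ = v_i·e·α_i^ℓ, so α_err = S_1/S_0.
  S_0^{−1} = 7^{−1} = 2 (mod 13), so α_err = 1·2 = 2 ≡ 2 = α_4. Error position i = 4.
  Consistency check: S_2/S_1 = 2·1 = 2 ≡ 2 = α_err ✓ (single-error assumption holds).
Step 4: error magnitude e = S_0/v_4 = S_0·∏_{j≠4}(α_4 − α_j) = 7·12 = 84 ≡ 6 (mod 13).
Step 5: correct position 4: c_4 = r_4 − e = 12 − 6 ≡ 6 (mod 13). Hence c = [4, 10, 8, 6, 9].
  Check: interpolating c through the α_i gives m(x) = 7 + 6·x (degree < 2) with m(α_i) = c_i for every i, so c is indeed a codeword.


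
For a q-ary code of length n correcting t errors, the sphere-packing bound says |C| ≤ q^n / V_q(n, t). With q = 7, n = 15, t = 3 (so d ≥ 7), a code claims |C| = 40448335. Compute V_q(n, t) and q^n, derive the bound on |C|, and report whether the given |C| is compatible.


V_q(n, t) = 102151, q^n = 4747561509943, Hamming bound = 46475918, |C| = 40448335 ≤ bound (satisfied).

Step 1: Compute V_q(n, t) = Σ_{j=0}^3 C(n, j) (q−1)^j.
  j = 0: C(15,0)·(6)^0 = 1·1 = 1.
  j = 1: C(15,1)·(6)^1 = 15·6 = 90.
  j = 2: C(15,2)·(6)^2 = 105·36 = 3780.
  j = 3: C(15,3)·(6)^3 = 455·216 = 98280.
  V_q(n, t) = 1 + 90 + 3780 + 98280 = 102151.
Step 2: q^n = 7^15 = 4747561509943.
Step 3: Hamming bound ⌊q^n / V_q(n,t)⌋ = ⌊4747561509943/102151⌋ = 46475918.
Step 4: Compare |C| = 40448335 to 46475918: satisfied.
The claimed |C| lies below the Hamming bound.


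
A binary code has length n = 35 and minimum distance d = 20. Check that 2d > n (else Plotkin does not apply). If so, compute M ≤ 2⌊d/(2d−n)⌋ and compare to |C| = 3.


Plotkin bound M ≤ 8; given |C| = 3 ≤ bound (satisfied).

Check applicability: 2d = 40, n = 35.
2d − n = 5 > 0, so Plotkin applies.
Compute d/(2d−n) = 20/5 ≈ 4.0000.
⌊d/(2d−n)⌋ = 4.
Plotkin bound: M ≤ 2·4 = 8.
Given |C| = 3, check: satisfied.
This |C| is below the Plotkin bound.


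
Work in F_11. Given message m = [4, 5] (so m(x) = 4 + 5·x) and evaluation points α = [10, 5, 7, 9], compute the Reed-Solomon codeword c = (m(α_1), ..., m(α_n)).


c = [10, 7, 6, 5]

Message polynomial: m(x) = 4 + 5·x (mod 11).
For each evaluation point α_i, compute m(α_i) mod 11:
  α_1 = 10: Horner steps 5 → 10, so m(10) = 10.
  α_2 = 5: Horner steps 5 → 7, so m(5) = 7.
  α_3 = 7: Horner steps 5 → 6, so m(7) = 6.
  α_4 = 9: Horner steps 5 → 5, so m(9) = 5.
Codeword c = [10, 7, 6, 5] ∈ F_11^4.


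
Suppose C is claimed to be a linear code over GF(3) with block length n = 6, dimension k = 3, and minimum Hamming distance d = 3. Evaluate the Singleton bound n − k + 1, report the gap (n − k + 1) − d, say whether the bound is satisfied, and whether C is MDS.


Singleton RHS = n − k + 1 = 4, slack = 1, bound satisfied, not MDS.

Singleton bound: d ≤ n − k + 1.
Here n = 6, k = 3, so n − k + 1 = 4.
Given d = 3, check d ≤ 4: YES.
Slack = (n − k + 1) − d = 1.
The code is NOT MDS (slack = 1 > 0).
Description: the claimed parameters are [6, 3, 3]_3; such a code would be non-MDS.


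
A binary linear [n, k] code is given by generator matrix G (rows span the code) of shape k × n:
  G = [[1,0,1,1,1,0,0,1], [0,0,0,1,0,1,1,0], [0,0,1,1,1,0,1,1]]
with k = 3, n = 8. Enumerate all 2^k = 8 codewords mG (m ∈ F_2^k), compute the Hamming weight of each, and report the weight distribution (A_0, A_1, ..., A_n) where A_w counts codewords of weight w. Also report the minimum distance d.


Weight distribution: A_0 = 1, A_2 = 1, A_3 = 2, A_4 = 1, A_5 = 2, A_6 = 1. Minimum distance d = 2.

Enumerate all 2^3 = 8 messages m ∈ F_2^3.
For each, compute codeword c = mG in F_2^8, then tally its weight.
  m = 000 → c = 00000000, weight = 0.
  m = 100 → c = 10111001, weight = 5.
  m = 010 → c = 00010110, weight = 3.
  m = 110 → c = 10101111, weight = 6.
  m = 001 → c = 00111011, weight = 5.
  m = 101 → c = 10000010, weight = 2.
  m = 011 → c = 00101101, weight = 4.
  m = 111 → c = 10010100, weight = 3.
Tally weights:
  weight 0: 1 codewords.
  weight 2: 1 codewords.
  weight 3: 2 codewords.
  weight 4: 1 codewords.
  weight 5: 2 codewords.
  weight 6: 1 codewords.
Minimum distance d = smallest w > 0 with A_w > 0 = 2.
Sanity: Σ A_w = 8 = 2^3 = 8 ✓.


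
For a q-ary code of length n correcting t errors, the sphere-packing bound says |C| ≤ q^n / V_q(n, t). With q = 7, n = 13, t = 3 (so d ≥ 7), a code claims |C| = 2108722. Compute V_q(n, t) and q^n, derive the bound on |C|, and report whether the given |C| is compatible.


V_q(n, t) = 64663, q^n = 96889010407, Hamming bound = 1498368, |C| = 2108722 > bound (violated).

Step 1: Compute V_q(n, t) = Σ_{j=0}^3 C(n, j) (q−1)^j.
  j = 0: C(13,0)·(6)^0 = 1·1 = 1.
  j = 1: C(13,1)·(6)^1 = 13·6 = 78.
  j = 2: C(13,2)·(6)^2 = 78·36 = 2808.
  j = 3: C(13,3)·(6)^3 = 286·216 = 61776.
  V_q(n, t) = 1 + 78 + 2808 + 61776 = 64663.
Step 2: q^n = 7^13 = 96889010407.
Step 3: Hamming bound ⌊q^n / V_q(n,t)⌋ = ⌊96889010407/64663⌋ = 1498368.
Step 4: Compare |C| = 2108722 to 1498368: violated.
The claimed |C| lies above the Hamming bound, so no 7-ary code of length 13 with d ≥ 7 can have 2108722 codewords.


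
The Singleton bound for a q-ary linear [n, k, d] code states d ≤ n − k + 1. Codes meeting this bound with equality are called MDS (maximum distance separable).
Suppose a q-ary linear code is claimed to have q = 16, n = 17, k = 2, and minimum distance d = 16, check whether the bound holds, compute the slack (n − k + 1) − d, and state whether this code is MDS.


Singleton RHS = n − k + 1 = 16, slack = 0, bound satisfied, MDS.

Singleton bound: d ≤ n − k + 1.
Here n = 17, k = 2, so n − k + 1 = 16.
Given d = 16, check d ≤ 16: YES.
Slack = (n − k + 1) − d = 0.
The code is MDS (slack = 0).
Description: the claimed parameters are [17, 2, 16]_16; such a code would be MDS (meets Singleton bound).


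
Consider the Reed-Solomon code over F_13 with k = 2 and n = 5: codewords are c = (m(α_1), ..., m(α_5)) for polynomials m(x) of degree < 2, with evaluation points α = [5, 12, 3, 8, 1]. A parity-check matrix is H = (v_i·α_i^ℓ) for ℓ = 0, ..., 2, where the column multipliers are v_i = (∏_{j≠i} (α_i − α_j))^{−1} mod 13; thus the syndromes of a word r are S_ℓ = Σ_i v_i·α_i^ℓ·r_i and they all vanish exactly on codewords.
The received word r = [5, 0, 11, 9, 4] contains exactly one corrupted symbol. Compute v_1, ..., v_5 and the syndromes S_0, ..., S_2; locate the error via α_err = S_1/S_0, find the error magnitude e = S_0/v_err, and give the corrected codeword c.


S = (1, 12, 1), error at position 2, error magnitude e = 3, c = [5, 10, 11, 9, 4].

Step 1: column multipliers v_i = (∏_{j≠i}(α_i − α_j))^{−1} mod 13.
  i = 1 (α = 5): (5−12)(5−3)(5−8)(5−1) = (−7)·2·(−3)·4 = 168 ≡ 12, so v_1 = 12^{−1} = 12 (mod 13).
  i = 2 (α = 12): (12−5)(12−3)(12−8)(12−1) = 7·9·4·11 = 2772 ≡ 3, so v_2 = 3^{−1} = 9 (mod 13).
  i = 3 (α = 3): (3−5)(3−12)(3−8)(3−1) = (−2)·(−9)·(−5)·2 = −180 ≡ 2, so v_3 = 2^{−1} = 7 (mod 13).
  i = 4 (α = 8): (8−5)(8−12)(8−3)(8−1) = 3·(−4)·5·7 = −420 ≡ 9, so v_4 = 9^{−1} = 3 (mod 13).
  i = 5 (α = 1): (1−5)(1−12)(1−3)(1−8) = (−4)·(−11)·(−2)·(−7) = 616 ≡ 5, so v_5 = 5^{−1} = 8 (mod 13).
  v = [12, 9, 7, 3, 8].
Step 2: syndromes of r = [5, 0, 11, 9, 4] (all sums mod 13).
  S_0 = Σ v_i r_i = 12·5 + 9·0 + 7·11 + 3·9 + 8·4 = 196 ≡ 1.
  S_1 = Σ v_i α_i r_i = 12·5·5 + 9·12·0 + 7·3·11 + 3·8·9 + 8·1·4 = 779 ≡ 12.
  α_i^2 mod 13 = [12, 1, 9, 12, 1].
  S_2 = Σ v_i α_i^2 r_i = 12·12·5 + 9·1·0 + 7·9·11 + 3·12·9 + 8·1·4 = 1769 ≡ 1.
  S = (1, 12, 1) ≠ 0, so r is not a codeword (an error is present).
Step 3: locate the error. For a single error e at position i, S_ℓ = v_i·e·α_i^ℓ, so α_err = S_1/S_0.
  S_0^{−1} = 1^{−1} = 1 (mod 13), so α_err = 12·1 = 12 ≡ 12 = α_2. Error position i = 2.
  Consistency check: S_2/S_1 = 1·12 = 12 ≡ 12 = α_err ✓ (single-error assumption holds).
Step 4: error magnitude e = S_0/v_2 = S_0·∏_{j≠2}(α_2 − α_j) = 1·3 = 3 ≡ 3 (mod 13).
Step 5: correct position 2: c_2 = r_2 − e = 0 − 3 ≡ 10 (mod 13). Hence c = [5, 10, 11, 9, 4].
  Check: interpolating c through the α_i gives m(x) = 7 + 10·x (degree < 2) with m(α_i) = c_i for every i, so c is indeed a codeword.


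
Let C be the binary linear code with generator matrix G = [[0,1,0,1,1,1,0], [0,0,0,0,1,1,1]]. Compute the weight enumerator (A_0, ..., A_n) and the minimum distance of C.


Weight distribution: A_0 = 1, A_3 = 2, A_4 = 1. Minimum distance d = 3.

Enumerate all 2^2 = 4 messages m ∈ F_2^2.
For each, compute codeword c = mG in F_2^7, then tally its weight.
  m = 00 → c = 0000000, weight = 0.
  m = 10 → c = 0101110, weight = 4.
  m = 01 → c = 0000111, weight = 3.
  m = 11 → c = 0101001, weight = 3.
Tally weights:
  weight 0: 1 codewords.
  weight 3: 2 codewords.
  weight 4: 1 codewords.
Minimum distance d = smallest w > 0 with A_w > 0 = 3.
Sanity: Σ A_w = 4 = 2^2 = 4 ✓.


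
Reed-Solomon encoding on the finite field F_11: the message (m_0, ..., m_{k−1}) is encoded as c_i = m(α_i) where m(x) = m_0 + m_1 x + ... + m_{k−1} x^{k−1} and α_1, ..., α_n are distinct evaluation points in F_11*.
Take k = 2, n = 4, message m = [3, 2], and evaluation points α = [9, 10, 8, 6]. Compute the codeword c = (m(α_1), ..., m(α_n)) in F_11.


c = [10, 1, 8, 4]

Message polynomial: m(x) = 3 + 2·x (mod 11).
For each evaluation point α_i, compute m(α_i) mod 11:
  α_1 = 9: Horner steps 2 → 10, so m(9) = 10.
  α_2 = 10: Horner steps 2 → 1, so m(10) = 1.
  α_3 = 8: Horner steps 2 → 8, so m(8) = 8.
  α_4 = 6: Horner steps 2 → 4, so m(6) = 4.
Codeword c = [10, 1, 8, 4] ∈ F_11^4.


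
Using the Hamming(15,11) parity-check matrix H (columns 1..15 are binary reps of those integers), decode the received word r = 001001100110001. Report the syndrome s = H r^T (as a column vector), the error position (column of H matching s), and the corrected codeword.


s = (1, 1, 0, 0)^T, error position = 12, corrected codeword c = 001001100111001

Compute s = H r^T mod 2 one row at a time:
  s_1 = 0 + 0 + 1 + 1 + 0 + 0 + 0 + 1 = 3 ≡ 1 (mod 2).
  s_2 = 0 + 0 + 1 + 1 + 0 + 0 + 0 + 1 = 3 ≡ 1 (mod 2).
  s_3 = 0 + 1 + 1 + 1 + 1 + 1 + 0 + 1 = 6 ≡ 0 (mod 2).
  s_4 = 0 + 1 + 0 + 1 + 0 + 1 + 0 + 1 = 4 ≡ 0 (mod 2).
s = (1, 1, 0, 0)^T — this equals column 12 of H (binary 1100), so error is at position 12.
Correct: flip bit 12 of r = 001001100110001 to get c = 001001100111001.


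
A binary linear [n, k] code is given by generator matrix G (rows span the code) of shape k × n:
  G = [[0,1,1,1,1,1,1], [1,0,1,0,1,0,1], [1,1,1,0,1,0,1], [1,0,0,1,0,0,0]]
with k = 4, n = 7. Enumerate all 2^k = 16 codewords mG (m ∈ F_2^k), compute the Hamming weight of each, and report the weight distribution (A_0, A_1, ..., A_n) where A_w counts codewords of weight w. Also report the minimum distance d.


Weight distribution: A_0 = 1, A_1 = 2, A_2 = 2, A_3 = 2, A_4 = 3, A_5 = 4, A_6 = 2. Minimum distance d = 1.

Enumerate all 2^4 = 16 messages m ∈ F_2^4.
For each, compute codeword c = mG in F_2^7, then tally its weight.
  m = 0000 → c = 0000000, weight = 0.
  m = 1000 → c = 0111111, weight = 6.
  m = 0100 → c = 1010101, weight = 4.
  m = 1100 → c = 1101010, weight = 4.
  m = 0010 → c = 1110101, weight = 5.
  m = 1010 → c = 1001010, weight = 3.
  m = 0110 → c = 0100000, weight = 1.
  m = 1110 → c = 0011111, weight = 5.
  m = 0001 → c = 1001000, weight = 2.
  m = 1001 → c = 1110111, weight = 6.
  m = 0101 → c = 0011101, weight = 4.
  m = 1101 → c = 0100010, weight = 2.
  m = 0011 → c = 0111101, weight = 5.
  m = 1011 → c = 0000010, weight = 1.
  m = 0111 → c = 1101000, weight = 3.
  m = 1111 → c = 1010111, weight = 5.
Tally weights:
  weight 0: 1 codewords.
  weight 1: 2 codewords.
  weight 2: 2 codewords.
  weight 3: 2 codewords.
  weight 4: 3 codewords.
  weight 5: 4 codewords.
  weight 6: 2 codewords.
Minimum distance d = smallest w > 0 with A_w > 0 = 1.
Sanity: Σ A_w = 16 = 2^4 = 16 ✓.


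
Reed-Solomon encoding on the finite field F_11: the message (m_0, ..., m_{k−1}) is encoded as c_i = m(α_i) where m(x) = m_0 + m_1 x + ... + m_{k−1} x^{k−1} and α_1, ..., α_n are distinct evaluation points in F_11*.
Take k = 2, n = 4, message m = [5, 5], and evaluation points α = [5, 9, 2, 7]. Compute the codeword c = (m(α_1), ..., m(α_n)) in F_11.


c = [8, 6, 4, 7]

Message polynomial: m(x) = 5 + 5·x (mod 11).
For each evaluation point α_i, compute m(α_i) mod 11:
  α_1 = 5: Horner steps 5 → 8, so m(5) = 8.
  α_2 = 9: Horner steps 5 → 6, so m(9) = 6.
  α_3 = 2: Horner steps 5 → 4, so m(2) = 4.
  α_4 = 7: Horner steps 5 → 7, so m(7) = 7.
Codeword c = [8, 6, 4, 7] ∈ F_11^4.


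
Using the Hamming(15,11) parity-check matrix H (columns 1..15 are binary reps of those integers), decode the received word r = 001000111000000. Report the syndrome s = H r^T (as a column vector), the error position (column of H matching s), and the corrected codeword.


s = (0, 1, 0, 1)^T, error position = 5, corrected codeword c = 001010111000000

Compute s = H r^T mod 2 one row at a time:
  s_1 = 1 + 1 + 0 + 0 + 0 + 0 + 0 + 0 = 2 ≡ 0 (mod 2).
  s_2 = 0 + 0 + 0 + 1 + 0 + 0 + 0 + 0 = 1 ≡ 1 (mod 2).
  s_3 = 0 + 1 + 0 + 1 + 0 + 0 + 0 + 0 = 2 ≡ 0 (mod 2).
  s_4 = 0 + 1 + 0 + 1 + 1 + 0 + 0 + 0 = 3 ≡ 1 (mod 2).
s = (0, 1, 0, 1)^T — this equals column 5 of H (binary 0101), so error is at position 5.
Correct: flip bit 5 of r = 001000111000000 to get c = 001010111000000.


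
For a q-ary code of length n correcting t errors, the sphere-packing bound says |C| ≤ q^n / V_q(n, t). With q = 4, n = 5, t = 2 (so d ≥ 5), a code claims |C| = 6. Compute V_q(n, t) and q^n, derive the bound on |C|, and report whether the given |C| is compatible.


V_q(n, t) = 106, q^n = 1024, Hamming bound = 9, |C| = 6 ≤ bound (satisfied).

Step 1: Compute V_q(n, t) = Σ_{j=0}^2 C(n, j) (q−1)^j.
  j = 0: C(5,0)·(3)^0 = 1·1 = 1.
  j = 1: C(5,1)·(3)^1 = 5·3 = 15.
  j = 2: C(5,2)·(3)^2 = 10·9 = 90.
  V_q(n, t) = 1 + 15 + 90 = 106.
Step 2: q^n = 4^5 = 1024.
Step 3: Hamming bound ⌊q^n / V_q(n,t)⌋ = ⌊1024/106⌋ = 9.
Step 4: Compare |C| = 6 to 9: satisfied.
The claimed |C| lies below the Hamming bound.


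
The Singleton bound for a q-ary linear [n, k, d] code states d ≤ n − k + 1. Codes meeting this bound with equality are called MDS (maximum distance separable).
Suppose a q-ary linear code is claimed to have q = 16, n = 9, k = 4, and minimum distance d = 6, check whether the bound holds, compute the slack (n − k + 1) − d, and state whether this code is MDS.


Singleton RHS = n − k + 1 = 6, slack = 0, bound satisfied, MDS.

Singleton bound: d ≤ n − k + 1.
Here n = 9, k = 4, so n − k + 1 = 6.
Given d = 6, check d ≤ 6: YES.
Slack = (n − k + 1) − d = 0.
The code is MDS (slack = 0).
Description: the claimed parameters are [9, 4, 6]_16; such a code would be MDS (meets Singleton bound).


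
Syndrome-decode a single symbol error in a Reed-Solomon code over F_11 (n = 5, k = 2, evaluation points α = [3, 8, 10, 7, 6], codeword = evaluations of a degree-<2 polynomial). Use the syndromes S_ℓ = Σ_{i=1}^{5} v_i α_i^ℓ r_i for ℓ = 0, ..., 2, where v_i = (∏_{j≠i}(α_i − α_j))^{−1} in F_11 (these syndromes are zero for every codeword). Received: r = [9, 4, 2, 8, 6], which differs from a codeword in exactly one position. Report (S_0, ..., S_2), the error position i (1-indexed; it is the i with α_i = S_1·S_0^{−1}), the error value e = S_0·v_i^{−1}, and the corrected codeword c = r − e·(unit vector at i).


S = (3, 10, 4), error at position 4, error magnitude e = 3, c = [9, 4, 2, 5, 6].

Step 1: column multipliers v_i = (∏_{j≠i}(α_i − α_j))^{−1} mod 11.
  i = 1 (α = 3): (3−8)(3−10)(3−7)(3−6) = (−5)·(−7)·(−4)·(−3) = 420 ≡ 2, so v_1 = 2^{−1} = 6 (mod 11).
  i = 2 (α = 8): (8−3)(8−10)(8−7)(8−6) = 5·(−2)·1·2 = −20 ≡ 2, so v_2 = 2^{−1} = 6 (mod 11).
  i = 3 (α = 10): (10−3)(10−8)(10−7)(10−6) = 7·2·3·4 = 168 ≡ 3, so v_3 = 3^{−1} = 4 (mod 11).
  i = 4 (α = 7): (7−3)(7−8)(7−10)(7−6) = 4·(−1)·(−3)·1 = 12 ≡ 1, so v_4 = 1^{−1} = 1 (mod 11).
  i = 5 (α = 6): (6−3)(6−8)(6−10)(6−7) = 3·(−2)·(−4)·(−1) = −24 ≡ 9, so v_5 = 9^{−1} = 5 (mod 11).
  v = [6, 6, 4, 1, 5].
Step 2: syndromes of r = [9, 4, 2, 8, 6] (all sums mod 11).
  S_0 = Σ v_i r_i = 6·9 + 6·4 + 4·2 + 1·8 + 5·6 = 124 ≡ 3.
  S_1 = Σ v_i α_i r_i = 6·3·9 + 6·8·4 + 4·10·2 + 1·7·8 + 5·6·6 = 670 ≡ 10.
  α_i^2 mod 11 = [9, 9, 1, 5, 3].
  S_2 = Σ v_i α_i^2 r_i = 6·9·9 + 6·9·4 + 4·1·2 + 1·5·8 + 5·3·6 = 840 ≡ 4.
  S = (3, 10, 4) ≠ 0, so r is not a codeword (an error is present).
Step 3: locate the error. For a single error e at position i, S_ℓ = v_i·e·α_i^ℓ, so α_err = S_1/S_0.
  S_0^{−1} = 3^{−1} = 4 (mod 11), so α_err = 10·4 = 40 ≡ 7 = α_4. Error position i = 4.
  Consistency check: S_2/S_1 = 4·10 = 40 ≡ 7 = α_err ✓ (single-error assumption holds).
Step 4: error magnitude e = S_0/v_4 = S_0·∏_{j≠4}(α_4 − α_j) = 3·1 = 3 ≡ 3 (mod 11).
Step 5: correct position 4: c_4 = r_4 − e = 8 − 3 ≡ 5 (mod 11). Hence c = [9, 4, 2, 5, 6].
  Check: interpolating c through the α_i gives m(x) = 1 + 10·x (degree < 2) with m(α_i) = c_i for every i, so c is indeed a codeword.


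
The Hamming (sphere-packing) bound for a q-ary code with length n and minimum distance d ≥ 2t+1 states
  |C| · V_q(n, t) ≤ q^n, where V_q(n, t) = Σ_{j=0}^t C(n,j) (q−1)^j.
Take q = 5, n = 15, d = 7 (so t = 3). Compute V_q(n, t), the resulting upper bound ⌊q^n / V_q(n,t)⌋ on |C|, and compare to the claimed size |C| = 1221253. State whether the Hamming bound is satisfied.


V_q(n, t) = 30861, q^n = 30517578125, Hamming bound = 988871, |C| = 1221253 > bound (violated).

Step 1: Compute V_q(n, t) = Σ_{j=0}^3 C(n, j) (q−1)^j.
  j = 0: C(15,0)·(4)^0 = 1·1 = 1.
  j = 1: C(15,1)·(4)^1 = 15·4 = 60.
  j = 2: C(15,2)·(4)^2 = 105·16 = 1680.
  j = 3: C(15,3)·(4)^3 = 455·64 = 29120.
  V_q(n, t) = 1 + 60 + 1680 + 29120 = 30861.
Step 2: q^n = 5^15 = 30517578125.
Step 3: Hamming bound ⌊q^n / V_q(n,t)⌋ = ⌊30517578125/30861⌋ = 988871.
Step 4: Compare |C| = 1221253 to 988871: violated.
The claimed |C| lies above the Hamming bound, so no 5-ary code of length 15 with d ≥ 7 can have 1221253 codewords.


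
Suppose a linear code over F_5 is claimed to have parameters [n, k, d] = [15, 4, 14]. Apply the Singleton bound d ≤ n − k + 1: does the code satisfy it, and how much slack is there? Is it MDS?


Singleton RHS = n − k + 1 = 12, slack = -2, bound violated (no such code; not MDS).

Singleton bound: d ≤ n − k + 1.
Here n = 15, k = 4, so n − k + 1 = 12.
Given d = 14, check d ≤ 12: NO.
Slack = (n − k + 1) − d = -2.
The slack is negative: d = 14 exceeds n − k + 1 = 12 by 2, so the Singleton bound is violated and no linear [15, 4, 14]_5 code can exist. In particular it is not MDS (MDS requires d = n − k + 1 exactly).
Description: the claimed parameters are [15, 4, 14]_5; such a code would be impossible (violates the Singleton bound).
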